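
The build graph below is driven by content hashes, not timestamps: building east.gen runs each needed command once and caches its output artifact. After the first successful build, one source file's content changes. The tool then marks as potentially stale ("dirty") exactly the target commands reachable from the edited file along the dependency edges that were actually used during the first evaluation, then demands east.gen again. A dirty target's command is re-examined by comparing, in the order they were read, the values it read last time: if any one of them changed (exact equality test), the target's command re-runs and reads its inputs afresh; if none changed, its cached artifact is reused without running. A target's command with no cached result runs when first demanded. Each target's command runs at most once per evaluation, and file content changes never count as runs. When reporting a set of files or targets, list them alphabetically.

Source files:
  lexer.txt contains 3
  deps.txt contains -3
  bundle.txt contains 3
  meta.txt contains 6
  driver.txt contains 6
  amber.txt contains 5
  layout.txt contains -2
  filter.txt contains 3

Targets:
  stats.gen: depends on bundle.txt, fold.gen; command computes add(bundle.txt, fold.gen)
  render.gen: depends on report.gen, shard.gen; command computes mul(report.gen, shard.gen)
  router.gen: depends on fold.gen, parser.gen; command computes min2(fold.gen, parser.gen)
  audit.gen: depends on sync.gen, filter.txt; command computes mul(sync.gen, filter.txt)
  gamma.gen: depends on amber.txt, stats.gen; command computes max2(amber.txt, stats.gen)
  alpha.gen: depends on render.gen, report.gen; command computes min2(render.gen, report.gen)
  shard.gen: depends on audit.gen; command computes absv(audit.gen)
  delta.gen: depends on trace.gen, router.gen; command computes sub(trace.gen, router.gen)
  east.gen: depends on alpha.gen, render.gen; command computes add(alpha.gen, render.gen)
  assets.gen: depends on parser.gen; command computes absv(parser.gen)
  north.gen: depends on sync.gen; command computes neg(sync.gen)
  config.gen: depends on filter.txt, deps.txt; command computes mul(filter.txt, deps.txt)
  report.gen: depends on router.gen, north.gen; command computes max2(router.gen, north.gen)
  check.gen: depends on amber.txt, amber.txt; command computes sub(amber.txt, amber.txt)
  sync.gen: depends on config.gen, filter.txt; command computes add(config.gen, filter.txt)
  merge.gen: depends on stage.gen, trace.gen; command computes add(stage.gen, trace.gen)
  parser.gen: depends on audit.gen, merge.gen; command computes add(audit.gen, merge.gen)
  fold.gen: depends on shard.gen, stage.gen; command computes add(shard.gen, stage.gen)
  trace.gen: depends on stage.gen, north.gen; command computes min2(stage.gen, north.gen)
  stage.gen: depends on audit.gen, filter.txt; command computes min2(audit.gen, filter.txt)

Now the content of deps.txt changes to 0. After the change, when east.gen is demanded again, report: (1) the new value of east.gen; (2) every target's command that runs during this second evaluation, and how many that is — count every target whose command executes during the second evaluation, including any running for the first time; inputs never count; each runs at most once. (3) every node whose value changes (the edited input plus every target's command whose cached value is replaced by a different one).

east.gen now evaluates to 90.
Run set: alpha.gen, audit.gen, config.gen, east.gen, fold.gen, merge.gen, north.gen, parser.gen, render.gen, report.gen, router.gen, shard.gen, stage.gen, sync.gen, trace.gen (15 run).
Changed values: alpha.gen, audit.gen, config.gen, deps.txt, east.gen, fold.gen, merge.gen, north.gen, parser.gen, render.gen, report.gen, router.gen, shard.gen, stage.gen, sync.gen, trace.gen.

Initial pass — values computed on the first demand:
  config.gen = mul(3, -3) = -9
  sync.gen = add(-9, 3) = -6
  audit.gen = mul(-6, 3) = -18
  north.gen = neg(-6) = 6
  shard.gen = absv(-18) = 18
  stage.gen = min2(-18, 3) = -18
  fold.gen = add(18, -18) = 0
  trace.gen = min2(-18, 6) = -18
  merge.gen = add(-18, -18) = -36
  parser.gen = add(-18, -36) = -54
  router.gen = min2(0, -54) = -54
  report.gen = max2(-54, 6) = 6
  render.gen = mul(6, 18) = 108
  alpha.gen = min2(108, 6) = 6
  east.gen = add(6, 108) = 114

Second demand — change propagation:
  config.gen: re-runs because deps.txt -3->0; new result 0.
  sync.gen: re-runs because config.gen -9->0; new result 3.
  audit.gen: re-runs because sync.gen -6->3; new result 9.
  north.gen: re-runs because sync.gen -6->3; new result -3.
  shard.gen: re-runs because audit.gen -18->9; new result 9.
  stage.gen: re-runs because audit.gen -18->9; new result 3.
  fold.gen: re-runs because shard.gen 18->9; stage.gen -18->3; new result 12.
  trace.gen: re-runs because stage.gen -18->3; north.gen 6->-3; new result -3.
  merge.gen: re-runs because stage.gen -18->3; trace.gen -18->-3; new result 0.
  parser.gen: re-runs because audit.gen -18->9; merge.gen -36->0; new result 9.
  router.gen: re-runs because fold.gen 0->12; parser.gen -54->9; new result 9.
  report.gen: re-runs because router.gen -54->9; north.gen 6->-3; new result 9.
  render.gen: re-runs because report.gen 6->9; shard.gen 18->9; new result 81.
  alpha.gen: re-runs because render.gen 108->81; report.gen 6->9; new result 9.
  east.gen: re-runs because alpha.gen 6->9; render.gen 108->81; new result 90.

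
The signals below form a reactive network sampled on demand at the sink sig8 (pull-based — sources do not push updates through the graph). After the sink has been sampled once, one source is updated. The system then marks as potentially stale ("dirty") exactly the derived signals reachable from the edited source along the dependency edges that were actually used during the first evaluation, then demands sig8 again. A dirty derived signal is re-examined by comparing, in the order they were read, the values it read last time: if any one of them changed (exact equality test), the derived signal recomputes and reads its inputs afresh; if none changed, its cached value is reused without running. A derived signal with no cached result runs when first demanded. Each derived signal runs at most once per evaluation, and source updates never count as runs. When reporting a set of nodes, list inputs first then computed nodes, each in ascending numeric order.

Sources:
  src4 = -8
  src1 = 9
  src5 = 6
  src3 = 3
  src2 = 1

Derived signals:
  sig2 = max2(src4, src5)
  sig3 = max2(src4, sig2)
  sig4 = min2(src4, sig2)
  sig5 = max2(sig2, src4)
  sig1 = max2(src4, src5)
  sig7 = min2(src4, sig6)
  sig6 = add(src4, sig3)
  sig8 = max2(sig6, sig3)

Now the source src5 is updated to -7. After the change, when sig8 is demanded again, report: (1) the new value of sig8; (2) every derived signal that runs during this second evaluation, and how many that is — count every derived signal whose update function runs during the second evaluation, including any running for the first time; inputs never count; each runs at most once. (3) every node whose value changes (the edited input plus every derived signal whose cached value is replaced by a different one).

sig8 now evaluates to -7.
Run set: sig2, sig3, sig6, sig8 (4 run).
Changed values: src5, sig2, sig3, sig6, sig8.

Initial pass — values computed on the first demand:
  sig2 = max2(-8, 6) = 6
  sig3 = max2(-8, 6) = 6
  sig6 = add(-8, 6) = -2
  sig8 = max2(-2, 6) = 6

Second demand — change propagation:
  sig2: re-runs because src5 6->-7; new result -7.
  sig3: re-runs because sig2 6->-7; new result -7.
  sig6: re-runs because sig3 6->-7; new result -15.
  sig8: re-runs because sig6 -2->-15; sig3 6->-7; new result -7.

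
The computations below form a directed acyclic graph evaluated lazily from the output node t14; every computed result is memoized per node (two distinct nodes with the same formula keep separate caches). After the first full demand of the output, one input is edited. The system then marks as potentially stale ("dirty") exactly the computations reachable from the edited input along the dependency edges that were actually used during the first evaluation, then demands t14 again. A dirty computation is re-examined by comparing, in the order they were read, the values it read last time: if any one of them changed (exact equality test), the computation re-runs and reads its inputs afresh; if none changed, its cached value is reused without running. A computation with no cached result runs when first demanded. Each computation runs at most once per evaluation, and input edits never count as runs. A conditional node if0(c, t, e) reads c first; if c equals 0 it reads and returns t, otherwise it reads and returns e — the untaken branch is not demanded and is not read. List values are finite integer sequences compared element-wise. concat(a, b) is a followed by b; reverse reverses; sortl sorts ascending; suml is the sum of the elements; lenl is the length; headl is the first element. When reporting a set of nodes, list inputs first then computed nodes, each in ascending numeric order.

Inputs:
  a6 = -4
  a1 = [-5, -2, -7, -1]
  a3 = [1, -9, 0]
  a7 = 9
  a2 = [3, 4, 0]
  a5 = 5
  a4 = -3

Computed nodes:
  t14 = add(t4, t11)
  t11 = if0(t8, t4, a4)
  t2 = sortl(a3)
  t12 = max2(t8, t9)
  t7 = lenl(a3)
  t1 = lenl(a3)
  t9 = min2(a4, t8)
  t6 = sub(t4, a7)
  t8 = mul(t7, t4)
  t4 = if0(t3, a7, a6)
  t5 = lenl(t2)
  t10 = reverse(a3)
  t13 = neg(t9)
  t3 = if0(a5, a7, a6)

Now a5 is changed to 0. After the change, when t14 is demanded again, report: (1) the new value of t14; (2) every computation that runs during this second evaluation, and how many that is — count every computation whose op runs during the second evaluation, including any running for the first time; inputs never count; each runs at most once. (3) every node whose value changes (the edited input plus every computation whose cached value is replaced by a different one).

Demanding t14 again yields -7.
2 computations run: t3, t4.
The nodes whose values change: a5, t3.
Note the absorption at t4: it re-runs yet its value is the same, leaving the output's value untouched.

First demand of the output computes:
  t3 = if0(a5=5 -> else branch a6) = -4
  t4 = if0(t3=-4 -> else branch a6) = -4
  t7 = lenl([1, -9, 0]) = 3
  t8 = mul(3, -4) = -12
  t11 = if0(t8=-12 -> else branch a4) = -3
  t14 = add(-4, -3) = -7

After the edit, cleaning proceeds:
  t3: a read changed (a5 5->0) — executes, giving 9.
  t4: a read changed (t3 -4->9) — executes, giving -4 — identical to its old value.
  t8: dirty, but its reads are unchanged (t7 unchanged, t4 unchanged); cached -12 stands.
  t11: dirty, but its reads are unchanged (t8 unchanged, a4 unchanged); cached -3 stands.
  t14: dirty, but its reads are unchanged (t4 unchanged, t11 unchanged); cached -7 stands.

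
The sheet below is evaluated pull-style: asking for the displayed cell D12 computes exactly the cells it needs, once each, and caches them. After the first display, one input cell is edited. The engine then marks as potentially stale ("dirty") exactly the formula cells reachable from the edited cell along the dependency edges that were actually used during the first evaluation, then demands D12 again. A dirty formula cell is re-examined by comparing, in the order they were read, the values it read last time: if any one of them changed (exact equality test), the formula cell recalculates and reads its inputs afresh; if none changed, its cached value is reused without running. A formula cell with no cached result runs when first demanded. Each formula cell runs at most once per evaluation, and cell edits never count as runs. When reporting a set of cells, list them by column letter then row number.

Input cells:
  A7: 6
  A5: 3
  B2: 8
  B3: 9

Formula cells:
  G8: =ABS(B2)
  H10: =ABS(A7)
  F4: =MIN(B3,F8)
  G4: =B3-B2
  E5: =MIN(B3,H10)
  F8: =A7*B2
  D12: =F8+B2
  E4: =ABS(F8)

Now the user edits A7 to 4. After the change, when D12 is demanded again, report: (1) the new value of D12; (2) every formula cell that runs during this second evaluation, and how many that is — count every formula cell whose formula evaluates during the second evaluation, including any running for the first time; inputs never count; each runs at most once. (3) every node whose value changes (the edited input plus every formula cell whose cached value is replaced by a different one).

Demanding D12 again yields 40.
2 formula cells run: D12, F8.
The nodes whose values change: A7, D12, F8.

First demand of the output computes:
  F8 = 6 * 8 = 48
  D12 = 48 + 8 = 56

After the edit, cleaning proceeds:
  F8: a read changed (A7 6->4) — executes, giving 32.
  D12: a read changed (F8 48->32) — executes, giving 40.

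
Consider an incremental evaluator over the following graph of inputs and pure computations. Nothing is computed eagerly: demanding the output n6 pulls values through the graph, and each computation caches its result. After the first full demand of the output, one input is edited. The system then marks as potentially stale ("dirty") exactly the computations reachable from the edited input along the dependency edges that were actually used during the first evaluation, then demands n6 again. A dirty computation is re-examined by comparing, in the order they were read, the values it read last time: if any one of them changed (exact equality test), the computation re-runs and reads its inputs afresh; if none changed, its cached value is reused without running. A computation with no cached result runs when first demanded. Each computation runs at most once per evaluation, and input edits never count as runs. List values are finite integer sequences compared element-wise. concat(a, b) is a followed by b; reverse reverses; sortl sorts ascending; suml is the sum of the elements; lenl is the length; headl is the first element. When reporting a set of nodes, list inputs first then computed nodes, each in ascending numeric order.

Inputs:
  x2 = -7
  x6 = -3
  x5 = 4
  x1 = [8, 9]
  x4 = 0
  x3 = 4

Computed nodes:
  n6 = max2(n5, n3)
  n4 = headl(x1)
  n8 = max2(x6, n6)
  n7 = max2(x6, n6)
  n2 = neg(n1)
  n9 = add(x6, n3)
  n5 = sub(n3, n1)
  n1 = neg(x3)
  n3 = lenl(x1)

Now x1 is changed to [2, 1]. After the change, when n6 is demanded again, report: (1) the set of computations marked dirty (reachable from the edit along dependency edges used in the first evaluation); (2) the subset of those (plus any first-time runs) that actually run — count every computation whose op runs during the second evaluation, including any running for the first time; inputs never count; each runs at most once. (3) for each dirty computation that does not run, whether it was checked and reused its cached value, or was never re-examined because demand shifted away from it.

Dirty set: n3, n5, n6.
Run set: n3 (1 run).
Re-examined without running (cache reused): n5, n6.
The important point: n3 recomputes to an identical value, and the output ends up unchanged.

Initial pass — values computed on the first demand:
  n1 = neg(4) = -4
  n3 = lenl([8, 9]) = 2
  n5 = sub(2, -4) = 6
  n6 = max2(6, 2) = 6

Second demand — change propagation:
  n3: re-runs because x1 [8, 9]->[2, 1]; new result 2 (unchanged).
  n5: re-examined; everything it read last time is the same (n3 unchanged, n1 unchanged) — cache 6 kept, no run.
  n6: re-examined; everything it read last time is the same (n5 unchanged, n3 unchanged) — cache 6 kept, no run.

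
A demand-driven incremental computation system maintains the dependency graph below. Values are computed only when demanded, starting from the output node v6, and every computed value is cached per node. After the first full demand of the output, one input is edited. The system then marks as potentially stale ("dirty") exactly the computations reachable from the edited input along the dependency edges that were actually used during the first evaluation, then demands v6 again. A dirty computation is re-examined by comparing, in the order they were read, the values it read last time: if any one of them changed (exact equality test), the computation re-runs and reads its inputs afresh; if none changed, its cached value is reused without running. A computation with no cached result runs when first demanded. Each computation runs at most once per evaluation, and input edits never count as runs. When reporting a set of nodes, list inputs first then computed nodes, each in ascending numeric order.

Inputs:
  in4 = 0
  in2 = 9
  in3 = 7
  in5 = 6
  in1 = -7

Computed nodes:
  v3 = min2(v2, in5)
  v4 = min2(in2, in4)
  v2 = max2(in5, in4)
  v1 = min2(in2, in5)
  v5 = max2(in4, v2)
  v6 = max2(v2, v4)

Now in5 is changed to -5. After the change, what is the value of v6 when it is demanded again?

New value of v6: 0.

First evaluation (everything demanded from the output):
  v2 = max2(6, 0) = 6
  v4 = min2(9, 0) = 0
  v6 = max2(6, 0) = 6

Propagation after the edit:
  v2: runs — in5 6->-5; result 0.
  v6: runs — v2 6->0; result 0.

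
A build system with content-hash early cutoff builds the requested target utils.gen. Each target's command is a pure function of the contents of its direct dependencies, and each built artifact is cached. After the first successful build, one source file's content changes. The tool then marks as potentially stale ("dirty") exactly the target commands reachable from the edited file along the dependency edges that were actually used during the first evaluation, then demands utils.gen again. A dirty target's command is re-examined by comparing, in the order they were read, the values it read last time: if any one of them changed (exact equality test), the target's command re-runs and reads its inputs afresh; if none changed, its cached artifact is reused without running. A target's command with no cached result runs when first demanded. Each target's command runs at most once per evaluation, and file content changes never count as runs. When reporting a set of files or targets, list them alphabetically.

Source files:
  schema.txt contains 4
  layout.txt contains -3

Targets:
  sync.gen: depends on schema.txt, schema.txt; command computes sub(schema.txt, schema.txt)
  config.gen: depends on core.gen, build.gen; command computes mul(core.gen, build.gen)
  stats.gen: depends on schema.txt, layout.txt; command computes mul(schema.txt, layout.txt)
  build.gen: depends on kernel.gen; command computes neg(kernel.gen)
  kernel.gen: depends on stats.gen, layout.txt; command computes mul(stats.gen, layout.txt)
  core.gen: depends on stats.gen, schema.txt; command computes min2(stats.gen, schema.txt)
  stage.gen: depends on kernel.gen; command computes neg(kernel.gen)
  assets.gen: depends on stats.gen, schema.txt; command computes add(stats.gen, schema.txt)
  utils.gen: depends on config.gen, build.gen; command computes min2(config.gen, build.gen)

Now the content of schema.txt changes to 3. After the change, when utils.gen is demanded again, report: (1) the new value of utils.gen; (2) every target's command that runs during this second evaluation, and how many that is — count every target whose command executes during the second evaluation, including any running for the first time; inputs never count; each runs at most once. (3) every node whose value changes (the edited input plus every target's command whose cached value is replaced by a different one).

New value of utils.gen: -27.
Target commands that run: build.gen, config.gen, core.gen, kernel.gen, stats.gen, utils.gen — 6 in total.
Values that change: build.gen, config.gen, core.gen, kernel.gen, schema.txt, stats.gen, utils.gen.

First evaluation (everything demanded from the output):
  stats.gen = mul(4, -3) = -12
  core.gen = min2(-12, 4) = -12
  kernel.gen = mul(-12, -3) = 36
  build.gen = neg(36) = -36
  config.gen = mul(-12, -36) = 432
  utils.gen = min2(432, -36) = -36

Propagation after the edit:
  stats.gen: runs — schema.txt 4->3; result -9.
  core.gen: runs — stats.gen -12->-9; schema.txt 4->3; result -9.
  kernel.gen: runs — stats.gen -12->-9; result 27.
  build.gen: runs — kernel.gen 36->27; result -27.
  config.gen: runs — core.gen -12->-9; build.gen -36->-27; result 243.
  utils.gen: runs — config.gen 432->243; build.gen -36->-27; result -27.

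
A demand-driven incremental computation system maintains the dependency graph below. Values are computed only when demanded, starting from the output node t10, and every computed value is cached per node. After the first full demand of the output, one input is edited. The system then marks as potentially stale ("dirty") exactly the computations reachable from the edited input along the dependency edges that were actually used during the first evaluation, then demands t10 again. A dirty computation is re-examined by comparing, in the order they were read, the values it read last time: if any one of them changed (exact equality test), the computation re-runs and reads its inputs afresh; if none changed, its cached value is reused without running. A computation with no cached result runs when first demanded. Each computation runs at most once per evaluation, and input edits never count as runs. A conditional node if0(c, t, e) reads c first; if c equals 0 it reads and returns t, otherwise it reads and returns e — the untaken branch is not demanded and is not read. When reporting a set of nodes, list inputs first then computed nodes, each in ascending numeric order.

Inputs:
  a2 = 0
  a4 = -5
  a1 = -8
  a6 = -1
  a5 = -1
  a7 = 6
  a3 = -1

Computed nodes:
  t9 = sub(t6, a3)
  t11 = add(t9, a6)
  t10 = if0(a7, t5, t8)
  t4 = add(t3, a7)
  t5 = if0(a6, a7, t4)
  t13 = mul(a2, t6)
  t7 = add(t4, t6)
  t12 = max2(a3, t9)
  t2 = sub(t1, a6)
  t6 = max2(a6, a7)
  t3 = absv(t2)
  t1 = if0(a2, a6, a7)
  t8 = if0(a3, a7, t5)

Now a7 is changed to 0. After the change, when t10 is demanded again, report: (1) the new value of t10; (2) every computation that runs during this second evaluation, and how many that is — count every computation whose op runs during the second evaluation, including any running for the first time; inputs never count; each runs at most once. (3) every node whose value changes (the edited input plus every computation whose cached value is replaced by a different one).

First evaluation (everything demanded from the output):
  t1 = if0(a2=0 -> then branch a6) = -1
  t2 = sub(-1, -1) = 0
  t3 = absv(0) = 0
  t4 = add(0, 6) = 6
  t5 = if0(a6=-1 -> else branch t4) = 6
  t8 = if0(a3=-1 -> else branch t5) = 6
  t10 = if0(a7=6 -> else branch t8) = 6

Propagation after the edit:
  t4: runs — a7 6->0; result 0.
  t5: runs — t4 6->0; result 0.
  t8: marked dirty but never re-examined — demand shifted away from it.
  t10: runs — a7 6->0; result 0.

Key observation: a condition flipped, so demand moved to the other branch — t8 is never re-examined.

New value of t10: 0.
Computations that run: t4, t5, t10 — 3 in total.
Values that change: a7, t4, t5, t10.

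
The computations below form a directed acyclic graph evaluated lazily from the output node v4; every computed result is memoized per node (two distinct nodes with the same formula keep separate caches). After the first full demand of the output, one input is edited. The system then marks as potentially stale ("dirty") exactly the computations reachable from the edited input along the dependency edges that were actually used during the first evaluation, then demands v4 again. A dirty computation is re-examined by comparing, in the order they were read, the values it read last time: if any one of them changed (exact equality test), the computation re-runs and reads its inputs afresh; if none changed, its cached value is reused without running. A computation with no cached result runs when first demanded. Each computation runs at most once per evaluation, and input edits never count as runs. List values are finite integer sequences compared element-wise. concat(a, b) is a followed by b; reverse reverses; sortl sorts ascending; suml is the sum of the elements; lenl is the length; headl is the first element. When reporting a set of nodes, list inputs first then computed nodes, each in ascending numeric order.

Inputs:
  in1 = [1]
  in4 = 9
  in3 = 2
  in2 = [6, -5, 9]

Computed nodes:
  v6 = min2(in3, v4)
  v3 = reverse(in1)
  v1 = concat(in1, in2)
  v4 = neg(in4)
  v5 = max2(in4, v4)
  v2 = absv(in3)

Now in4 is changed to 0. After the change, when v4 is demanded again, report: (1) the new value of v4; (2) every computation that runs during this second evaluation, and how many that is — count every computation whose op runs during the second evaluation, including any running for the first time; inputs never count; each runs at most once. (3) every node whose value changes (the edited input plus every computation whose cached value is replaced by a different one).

Demanding v4 again yields 0.
1 computations run: v4.
The nodes whose values change: in4, v4.

First demand of the output computes:
  v4 = neg(9) = -9

After the edit, cleaning proceeds:
  v4: a read changed (in4 9->0) — executes, giving 0.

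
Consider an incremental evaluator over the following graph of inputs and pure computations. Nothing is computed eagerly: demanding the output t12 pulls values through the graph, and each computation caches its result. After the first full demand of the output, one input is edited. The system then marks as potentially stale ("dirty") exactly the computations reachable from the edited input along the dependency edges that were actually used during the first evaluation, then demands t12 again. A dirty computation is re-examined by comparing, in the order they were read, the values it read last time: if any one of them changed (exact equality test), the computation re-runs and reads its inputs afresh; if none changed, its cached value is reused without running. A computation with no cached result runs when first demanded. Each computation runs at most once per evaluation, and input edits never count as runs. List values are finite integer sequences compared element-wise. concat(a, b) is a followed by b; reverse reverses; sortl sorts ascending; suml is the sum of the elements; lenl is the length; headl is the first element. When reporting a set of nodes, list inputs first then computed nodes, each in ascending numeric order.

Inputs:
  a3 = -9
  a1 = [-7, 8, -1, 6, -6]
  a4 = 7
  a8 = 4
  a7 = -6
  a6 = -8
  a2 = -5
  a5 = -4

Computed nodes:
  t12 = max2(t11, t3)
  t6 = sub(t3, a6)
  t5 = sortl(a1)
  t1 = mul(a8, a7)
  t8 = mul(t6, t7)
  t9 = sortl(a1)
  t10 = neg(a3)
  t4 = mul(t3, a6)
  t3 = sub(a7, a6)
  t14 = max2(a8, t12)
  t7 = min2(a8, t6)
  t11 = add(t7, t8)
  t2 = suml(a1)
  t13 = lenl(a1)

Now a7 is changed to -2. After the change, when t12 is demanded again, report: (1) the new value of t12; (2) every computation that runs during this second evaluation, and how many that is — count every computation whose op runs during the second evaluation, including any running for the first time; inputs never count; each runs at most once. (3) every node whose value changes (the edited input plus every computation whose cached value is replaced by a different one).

Initial pass — values computed on the first demand:
  t3 = sub(-6, -8) = 2
  t6 = sub(2, -8) = 10
  t7 = min2(4, 10) = 4
  t8 = mul(10, 4) = 40
  t11 = add(4, 40) = 44
  t12 = max2(44, 2) = 44

Second demand — change propagation:
  t3: re-runs because a7 -6->-2; new result 6.
  t6: re-runs because t3 2->6; new result 14.
  t7: re-runs because t6 10->14; new result 4 (unchanged).
  t8: re-runs because t6 10->14; new result 56.
  t11: re-runs because t8 40->56; new result 60.
  t12: re-runs because t11 44->60; t3 2->6; new result 60.

t12 now evaluates to 60.
Run set: t3, t6, t7, t8, t11, t12 (6 run).
Changed values: a7, t3, t6, t8, t11, t12.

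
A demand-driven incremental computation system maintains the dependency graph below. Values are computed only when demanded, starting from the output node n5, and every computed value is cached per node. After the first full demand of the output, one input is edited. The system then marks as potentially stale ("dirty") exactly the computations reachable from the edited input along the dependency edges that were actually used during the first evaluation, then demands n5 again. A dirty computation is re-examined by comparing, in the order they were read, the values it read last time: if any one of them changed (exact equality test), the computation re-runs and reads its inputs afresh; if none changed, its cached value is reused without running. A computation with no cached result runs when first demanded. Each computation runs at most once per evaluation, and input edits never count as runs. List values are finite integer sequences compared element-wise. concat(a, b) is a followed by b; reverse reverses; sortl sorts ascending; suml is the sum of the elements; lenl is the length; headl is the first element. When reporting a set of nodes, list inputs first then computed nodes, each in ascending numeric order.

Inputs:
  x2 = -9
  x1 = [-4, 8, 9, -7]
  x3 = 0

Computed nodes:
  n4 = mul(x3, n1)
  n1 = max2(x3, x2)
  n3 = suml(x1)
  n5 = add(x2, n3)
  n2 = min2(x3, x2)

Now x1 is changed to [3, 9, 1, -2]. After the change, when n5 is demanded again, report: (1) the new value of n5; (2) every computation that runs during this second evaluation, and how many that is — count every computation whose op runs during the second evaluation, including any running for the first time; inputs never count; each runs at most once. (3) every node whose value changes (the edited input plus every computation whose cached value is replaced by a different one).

New value of n5: 2.
Computations that run: n3, n5 — 2 in total.
Values that change: x1, n3, n5.

First evaluation (everything demanded from the output):
  n3 = suml([-4, 8, 9, -7]) = 6
  n5 = add(-9, 6) = -3

Propagation after the edit:
  n3: runs — x1 [-4, 8, 9, -7]->[3, 9, 1, -2]; result 11.
  n5: runs — n3 6->11; result 2.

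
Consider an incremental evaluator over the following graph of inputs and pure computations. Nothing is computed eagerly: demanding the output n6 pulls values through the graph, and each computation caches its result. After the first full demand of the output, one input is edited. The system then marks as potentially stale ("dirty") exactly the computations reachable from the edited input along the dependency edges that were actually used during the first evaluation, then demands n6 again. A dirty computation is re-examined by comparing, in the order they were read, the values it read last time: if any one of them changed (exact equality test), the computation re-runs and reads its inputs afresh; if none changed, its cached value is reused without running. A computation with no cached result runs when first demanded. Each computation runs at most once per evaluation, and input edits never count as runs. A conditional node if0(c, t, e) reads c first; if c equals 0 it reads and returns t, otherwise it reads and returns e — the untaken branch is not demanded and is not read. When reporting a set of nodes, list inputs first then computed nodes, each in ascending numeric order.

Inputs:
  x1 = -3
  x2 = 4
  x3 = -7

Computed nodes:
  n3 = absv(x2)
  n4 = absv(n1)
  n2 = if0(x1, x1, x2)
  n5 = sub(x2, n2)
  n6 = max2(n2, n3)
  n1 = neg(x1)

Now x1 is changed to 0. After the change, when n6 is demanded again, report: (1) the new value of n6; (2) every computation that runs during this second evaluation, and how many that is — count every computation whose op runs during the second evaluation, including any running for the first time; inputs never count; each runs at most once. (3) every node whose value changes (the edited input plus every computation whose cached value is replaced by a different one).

Initial pass — values computed on the first demand:
  n2 = if0(x1=-3 -> else branch x2) = 4
  n3 = absv(4) = 4
  n6 = max2(4, 4) = 4

Second demand — change propagation:
  n2: re-runs because x1 -3->0; new result 0.
  n6: re-runs because n2 4->0; new result 4 (unchanged).

n6 now evaluates to 4.
Run set: n2, n6 (2 run).
Changed values: x1, n2.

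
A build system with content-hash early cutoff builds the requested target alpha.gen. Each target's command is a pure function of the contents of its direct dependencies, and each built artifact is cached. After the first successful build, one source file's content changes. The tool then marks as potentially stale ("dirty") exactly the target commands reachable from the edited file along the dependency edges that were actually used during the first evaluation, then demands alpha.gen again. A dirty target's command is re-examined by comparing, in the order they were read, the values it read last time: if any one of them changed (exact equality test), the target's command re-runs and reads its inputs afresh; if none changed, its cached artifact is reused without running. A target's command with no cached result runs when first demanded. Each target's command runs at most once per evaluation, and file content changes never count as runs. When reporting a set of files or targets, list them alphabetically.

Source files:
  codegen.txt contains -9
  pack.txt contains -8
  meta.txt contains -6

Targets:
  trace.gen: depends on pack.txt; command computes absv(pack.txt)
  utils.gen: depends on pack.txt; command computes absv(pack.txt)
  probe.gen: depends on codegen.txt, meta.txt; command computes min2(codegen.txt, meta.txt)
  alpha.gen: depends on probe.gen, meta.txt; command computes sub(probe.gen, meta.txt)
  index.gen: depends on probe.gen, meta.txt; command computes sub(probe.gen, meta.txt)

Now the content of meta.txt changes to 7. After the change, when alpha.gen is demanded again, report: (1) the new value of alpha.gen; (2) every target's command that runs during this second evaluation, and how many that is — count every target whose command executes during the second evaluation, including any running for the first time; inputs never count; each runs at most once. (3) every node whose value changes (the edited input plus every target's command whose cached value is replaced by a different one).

First evaluation (everything demanded from the output):
  probe.gen = min2(-9, -6) = -9
  alpha.gen = sub(-9, -6) = -3

Propagation after the edit:
  probe.gen: runs — meta.txt -6->7; result -9 (same value as before).
  alpha.gen: runs — meta.txt -6->7; result -16.

New value of alpha.gen: -16.
Target commands that run: alpha.gen, probe.gen — 2 in total.
Values that change: alpha.gen, meta.txt.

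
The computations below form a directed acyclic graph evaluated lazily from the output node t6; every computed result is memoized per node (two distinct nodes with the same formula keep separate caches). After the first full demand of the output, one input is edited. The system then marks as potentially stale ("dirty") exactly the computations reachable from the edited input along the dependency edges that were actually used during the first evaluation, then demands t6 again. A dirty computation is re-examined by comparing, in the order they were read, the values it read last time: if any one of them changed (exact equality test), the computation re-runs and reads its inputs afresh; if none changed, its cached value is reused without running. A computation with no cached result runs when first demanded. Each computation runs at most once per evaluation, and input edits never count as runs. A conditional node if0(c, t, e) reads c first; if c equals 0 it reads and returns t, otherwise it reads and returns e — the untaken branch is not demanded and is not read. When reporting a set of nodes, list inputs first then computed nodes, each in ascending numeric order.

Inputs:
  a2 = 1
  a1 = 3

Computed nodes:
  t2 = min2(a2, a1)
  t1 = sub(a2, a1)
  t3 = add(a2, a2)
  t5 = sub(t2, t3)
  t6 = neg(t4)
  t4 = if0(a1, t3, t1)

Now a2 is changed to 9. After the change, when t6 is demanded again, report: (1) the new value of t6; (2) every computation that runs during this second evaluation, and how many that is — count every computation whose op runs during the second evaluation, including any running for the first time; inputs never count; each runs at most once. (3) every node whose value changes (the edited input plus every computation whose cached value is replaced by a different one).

First demand of the output computes:
  t1 = sub(1, 3) = -2
  t4 = if0(a1=3 -> else branch t1) = -2
  t6 = neg(-2) = 2

After the edit, cleaning proceeds:
  t1: a read changed (a2 1->9) — executes, giving 6.
  t4: a read changed (t1 -2->6) — executes, giving 6.
  t6: a read changed (t4 -2->6) — executes, giving -6.

Demanding t6 again yields -6.
3 computations run: t1, t4, t6.
The nodes whose values change: a2, t1, t4, t6.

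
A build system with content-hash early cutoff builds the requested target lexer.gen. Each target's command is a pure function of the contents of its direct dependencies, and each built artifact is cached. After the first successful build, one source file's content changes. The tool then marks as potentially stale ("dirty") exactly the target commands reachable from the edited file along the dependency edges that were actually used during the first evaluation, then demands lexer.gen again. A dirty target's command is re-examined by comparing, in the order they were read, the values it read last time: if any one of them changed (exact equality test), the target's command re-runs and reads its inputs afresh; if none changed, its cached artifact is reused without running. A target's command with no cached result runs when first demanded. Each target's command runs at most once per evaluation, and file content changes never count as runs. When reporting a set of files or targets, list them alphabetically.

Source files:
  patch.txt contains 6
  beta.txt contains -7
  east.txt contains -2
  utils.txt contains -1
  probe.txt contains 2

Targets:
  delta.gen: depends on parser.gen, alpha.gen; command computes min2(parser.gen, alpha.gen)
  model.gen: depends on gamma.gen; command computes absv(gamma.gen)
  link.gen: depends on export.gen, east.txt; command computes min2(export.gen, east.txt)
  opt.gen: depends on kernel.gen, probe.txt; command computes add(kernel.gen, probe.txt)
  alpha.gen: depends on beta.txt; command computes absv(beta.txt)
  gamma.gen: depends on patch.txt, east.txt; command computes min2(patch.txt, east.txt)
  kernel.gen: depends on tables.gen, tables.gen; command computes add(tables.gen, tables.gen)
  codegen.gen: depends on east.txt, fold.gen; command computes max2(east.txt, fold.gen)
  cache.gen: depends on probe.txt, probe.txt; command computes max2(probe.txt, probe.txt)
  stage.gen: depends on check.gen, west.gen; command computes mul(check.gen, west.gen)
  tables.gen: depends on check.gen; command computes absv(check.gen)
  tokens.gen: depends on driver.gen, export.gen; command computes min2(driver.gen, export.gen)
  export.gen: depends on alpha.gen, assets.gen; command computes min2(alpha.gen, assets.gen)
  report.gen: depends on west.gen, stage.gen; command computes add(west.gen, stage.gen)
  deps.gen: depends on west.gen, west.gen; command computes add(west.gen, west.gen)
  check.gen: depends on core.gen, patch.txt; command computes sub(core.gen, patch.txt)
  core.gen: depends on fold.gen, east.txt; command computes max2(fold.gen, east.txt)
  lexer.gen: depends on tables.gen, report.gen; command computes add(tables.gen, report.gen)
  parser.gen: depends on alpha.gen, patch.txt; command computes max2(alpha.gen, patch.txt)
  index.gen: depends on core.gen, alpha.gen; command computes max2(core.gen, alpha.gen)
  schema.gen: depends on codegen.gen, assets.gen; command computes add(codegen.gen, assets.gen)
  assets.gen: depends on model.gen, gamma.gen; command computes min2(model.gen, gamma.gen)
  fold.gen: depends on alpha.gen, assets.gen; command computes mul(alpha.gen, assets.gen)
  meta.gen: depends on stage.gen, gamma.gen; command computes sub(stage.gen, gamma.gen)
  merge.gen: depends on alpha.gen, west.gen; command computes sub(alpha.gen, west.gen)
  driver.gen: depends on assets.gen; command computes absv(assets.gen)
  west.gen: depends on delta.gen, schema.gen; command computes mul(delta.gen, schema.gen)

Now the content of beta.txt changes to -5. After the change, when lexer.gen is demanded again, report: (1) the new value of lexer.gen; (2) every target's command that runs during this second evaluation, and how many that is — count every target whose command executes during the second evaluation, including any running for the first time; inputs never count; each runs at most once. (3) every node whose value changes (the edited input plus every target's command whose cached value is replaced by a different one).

New value of lexer.gen: 148.
Target commands that run: alpha.gen, codegen.gen, core.gen, delta.gen, fold.gen, lexer.gen, parser.gen, report.gen, stage.gen, west.gen — 10 in total.
Values that change: alpha.gen, beta.txt, delta.gen, fold.gen, lexer.gen, parser.gen, report.gen, stage.gen, west.gen.
Key observation: the cutoff stops propagation at schema.gen — its inputs' values are unchanged, so it reuses its cache.

First evaluation (everything demanded from the output):
  alpha.gen = absv(-7) = 7
  gamma.gen = min2(6, -2) = -2
  model.gen = absv(-2) = 2
  assets.gen = min2(2, -2) = -2
  fold.gen = mul(7, -2) = -14
  codegen.gen = max2(-2, -14) = -2
  core.gen = max2(-14, -2) = -2
  check.gen = sub(-2, 6) = -8
  parser.gen = max2(7, 6) = 7
  delta.gen = min2(7, 7) = 7
  schema.gen = add(-2, -2) = -4
  tables.gen = absv(-8) = 8
  west.gen = mul(7, -4) = -28
  stage.gen = mul(-8, -28) = 224
  report.gen = add(-28, 224) = 196
  lexer.gen = add(8, 196) = 204

Propagation after the edit:
  alpha.gen: runs — beta.txt -7->-5; result 5.
  fold.gen: runs — alpha.gen 7->5; result -10.
  codegen.gen: runs — fold.gen -14->-10; result -2 (same value as before).
  core.gen: runs — fold.gen -14->-10; result -2 (same value as before).
  check.gen: checked — values it read are unchanged (core.gen unchanged, patch.txt unchanged); reused cached -8 without running.
  parser.gen: runs — alpha.gen 7->5; result 6.
  delta.gen: runs — parser.gen 7->6; alpha.gen 7->5; result 5.
  schema.gen: checked — values it read are unchanged (codegen.gen unchanged, assets.gen unchanged); reused cached -4 without running.
  tables.gen: checked — values it read are unchanged (check.gen unchanged); reused cached 8 without running.
  west.gen: runs — delta.gen 7->5; result -20.
  stage.gen: runs — west.gen -28->-20; result 160.
  report.gen: runs — west.gen -28->-20; stage.gen 224->160; result 140.
  lexer.gen: runs — report.gen 196->140; result 148.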